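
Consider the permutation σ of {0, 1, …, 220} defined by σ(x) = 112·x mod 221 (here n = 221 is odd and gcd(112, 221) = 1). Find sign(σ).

+1

Start at x=157: 157 → 125 → 77 → 5 → 118 → 177 → 155 → … (one orbit).
Cycle type of π: 16×13 + 4×3 + 1; total 17 cycles.
221 − 17 = 204 transpositions; sign(π) = (−1)^204 = +1.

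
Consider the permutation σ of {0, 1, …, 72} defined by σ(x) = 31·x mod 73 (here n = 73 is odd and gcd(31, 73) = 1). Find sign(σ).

-1

Orbit of 48 under x↦31x: [48, 28, 65, 44, 50, 17, 16]… (length divides ord_73(31)).
π_31 has 2 disjoint cycles with lengths [72, 1] on {0,…,72}.
73 − 2 = 71 transpositions; sign(π) = (−1)^71 = -1.
The Jacobi symbol (31|73) = -1 (Zolotarev) agrees.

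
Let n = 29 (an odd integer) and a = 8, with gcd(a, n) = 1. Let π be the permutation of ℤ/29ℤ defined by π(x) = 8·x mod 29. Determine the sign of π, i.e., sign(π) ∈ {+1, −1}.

-1

Trace 26: π^k(26) = [26, 5, 11, 1, 8, 6, 19] for k=0..6.
2 cycles of lengths [28, 1].
Σ(ℓ_i−1) = 29−2 = 27; sign = (−1)^27 = -1.
Zolotarev: (8|29) = -1, matching the cycle-count sign.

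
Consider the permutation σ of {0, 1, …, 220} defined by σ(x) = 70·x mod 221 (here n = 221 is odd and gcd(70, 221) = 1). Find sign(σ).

-1

Orbit of 83 under x↦70x: [83, 64, 60, 1, 70, 38, 8]… (length divides ord_221(70)).
π_70 has 30 disjoint cycles with lengths [8, 8, 8, 8, 8, 8, 8, 8, 8, 8, 8, 8, 8, 8, 8, 8, 8, 8, 8, 8, 8, 8, 8, 8, 8, 8, 4, 4, 4, 1] on {0,…,220}.
n − c = 221 − 30 = 191; sign = (−1)^191 = -1.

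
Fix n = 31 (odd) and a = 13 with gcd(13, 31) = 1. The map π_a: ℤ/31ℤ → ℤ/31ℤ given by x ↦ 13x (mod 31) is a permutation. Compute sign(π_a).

-1

Orbit of 26 under x↦13x: [26, 28, 23, 20, 12, 1, 13]… (length divides ord_31(13)).
Cycle type of π: 30 + 1; total 2 cycles.
sign(π) = (−1)^{n − #cycles} = (−1)^{31−2} = (−1)^29 = -1.
Zolotarev: (13|31) = -1, matching the cycle-count sign.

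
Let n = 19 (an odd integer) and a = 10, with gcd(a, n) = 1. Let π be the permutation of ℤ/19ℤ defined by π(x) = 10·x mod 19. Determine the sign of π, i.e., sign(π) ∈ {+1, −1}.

-1

Orbit of 10 under x↦10x: [10, 5, 12, 6, 3, 11, 15]… (length divides ord_19(10)).
Cycle type of π: 18 + 1; total 2 cycles.
With 2 cycles on 19 points, sign = (−1)^{19−2} = -1.
Check: (10/19) = -1 by Zolotarev.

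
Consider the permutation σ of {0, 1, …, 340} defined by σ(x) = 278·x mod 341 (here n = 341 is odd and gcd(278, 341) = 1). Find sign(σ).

Orbit of 280 under x↦278x: [280, 92, 1, 278, 218, 247, 125]… (length divides ord_341(278)).
48 cycles of lengths [10, 10, 10, 10, 10, 10, 10, 10, 10, 10, 10, 10, 10, 10, 10, 10, 10, 10, 10, 10, 10, 10, 10, 10, 10, 10, 10, 10, 10, 10, 5, 5, 2, 2, 2, 2, 2, 2, 2, 2, 2, 2, 2, 2, 2, 2, 2, 1].
n − c = 341 − 48 = 293; sign = (−1)^293 = -1.
Via Zolotarev, sign(π_{278}) = (278|341) = -1.

-1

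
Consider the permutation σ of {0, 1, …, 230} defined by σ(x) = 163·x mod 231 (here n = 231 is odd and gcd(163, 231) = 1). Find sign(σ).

Orbit of 214 under x↦163x: [214, 1, 163, 4, 190, 16, 67]… (length divides ord_231(163)).
Cycle lengths of π_163 on ℤ/231ℤ: [15, 15, 15, 15, 15, 15, 15, 15, 15, 15, 15, 15, 5, 5, 5, 5, 5, 5, 3, 3, 3, 3, 3, 3, 1, 1, 1]; 27 cycles in total.
27 cycles on 231: each ℓ→(−1)^(ℓ−1), product (−1)^204 = +1.
Via Zolotarev, sign(π_{163}) = (163|231) = +1.

+1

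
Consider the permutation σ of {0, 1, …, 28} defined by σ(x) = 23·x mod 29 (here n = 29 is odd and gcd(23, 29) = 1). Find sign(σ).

+1

Trace 23: π^k(23) = [23, 7, 16, 20, 25, 24, 1] for k=0..6.
The orbit structure of x ↦ 23x mod 29: 5 orbits of sizes [7, 7, 7, 7, 1].
Σ(ℓ_i−1) = 29−5 = 24; sign = (−1)^24 = +1.
(23|29)_J = +1 (Zolotarev's lemma cross-check).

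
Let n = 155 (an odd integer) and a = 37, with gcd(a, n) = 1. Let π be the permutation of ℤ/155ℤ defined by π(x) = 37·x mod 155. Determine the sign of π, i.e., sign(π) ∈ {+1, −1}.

Start at x=88: 88 → 1 → 37 → 129 → 123 → 56 → 57 → … (one orbit).
π_37 has 17 disjoint cycles with lengths [12, 12, 12, 12, 12, 12, 12, 12, 12, 12, 6, 6, 6, 6, 6, 4, 1] on {0,…,154}.
With 17 cycles on 155 points, sign = (−1)^{155−17} = +1.

+1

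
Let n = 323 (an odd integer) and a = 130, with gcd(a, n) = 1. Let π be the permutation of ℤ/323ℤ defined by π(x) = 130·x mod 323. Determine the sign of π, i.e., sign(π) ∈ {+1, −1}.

Trace 194: π^k(194) = [194, 26, 150, 120, 96, 206, 294] for k=0..6.
Decompose π into cycles: lengths [144, 144, 16, 9, 9, 1] (6 cycles, including the fixed point 0).
6 cycles on 323: each ℓ→(−1)^(ℓ−1), product (−1)^317 = -1.
Zolotarev: (130|323) = -1, matching the cycle-count sign.

-1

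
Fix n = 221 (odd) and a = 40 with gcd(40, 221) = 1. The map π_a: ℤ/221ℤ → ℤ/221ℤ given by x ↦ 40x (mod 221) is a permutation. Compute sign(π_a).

Orbit of 14 under x↦40x: [14, 118, 79, 66, 209, 183, 27]… (length divides ord_221(40)).
The orbit structure of x ↦ 40x mod 221: 26 orbits of sizes [16, 16, 16, 16, 16, 16, 16, 16, 16, 16, 16, 16, 16, 1, 1, 1, 1, 1, 1, 1, 1, 1, 1, 1, 1, 1].
n − c = 221 − 26 = 195; sign = (−1)^195 = -1.
The Jacobi symbol (40|221) = -1 (Zolotarev) agrees.

-1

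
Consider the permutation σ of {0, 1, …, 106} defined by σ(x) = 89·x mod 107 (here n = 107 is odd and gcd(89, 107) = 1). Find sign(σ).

Trace 99: π^k(99) = [99, 37, 83, 4, 35, 12, 105] for k=0..6.
Cycle lengths of π_89 on ℤ/107ℤ: [53, 53, 1]; 3 cycles in total.
3 cycles on 107: each ℓ→(−1)^(ℓ−1), product (−1)^104 = +1.

+1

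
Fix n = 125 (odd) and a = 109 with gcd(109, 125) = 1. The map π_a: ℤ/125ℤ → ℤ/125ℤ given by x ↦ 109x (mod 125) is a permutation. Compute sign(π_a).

Trace 124: π^k(124) = [124, 16, 119, 96, 89, 76, 34] for k=0..6.
Decompose π into cycles: lengths [50, 50, 10, 10, 2, 2, 1] (7 cycles, including the fixed point 0).
Σ(ℓ_i−1) = 125−7 = 118; sign = (−1)^118 = +1.
The Jacobi symbol (109|125) = +1 (Zolotarev) agrees.

+1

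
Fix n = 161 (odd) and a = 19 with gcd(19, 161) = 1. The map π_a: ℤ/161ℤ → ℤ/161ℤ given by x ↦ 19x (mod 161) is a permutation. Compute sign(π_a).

Start at x=153: 153 → 9 → 10 → 29 → 68 → 4 → 76 → … (one orbit).
Cycle lengths of π_19 on ℤ/161ℤ: [66, 66, 22, 6, 1]; 5 cycles in total.
161 − 5 = 156 transpositions; sign(π) = (−1)^156 = +1.
Check: (19/161) = +1 by Zolotarev.

+1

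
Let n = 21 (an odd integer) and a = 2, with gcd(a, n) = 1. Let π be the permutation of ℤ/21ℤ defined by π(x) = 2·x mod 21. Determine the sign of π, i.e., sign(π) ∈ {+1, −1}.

-1

Orbit of 1 under x↦2x: [1, 2, 4, 8, 16, 11]… (length divides ord_21(2)).
The orbit structure of x ↦ 2x mod 21: 6 orbits of sizes [6, 6, 3, 3, 2, 1].
sign(π) = (−1)^{n − #cycles} = (−1)^{21−6} = (−1)^15 = -1.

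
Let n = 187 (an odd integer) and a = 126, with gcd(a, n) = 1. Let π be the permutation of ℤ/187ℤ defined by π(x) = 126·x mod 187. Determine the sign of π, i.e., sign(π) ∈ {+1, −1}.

Start at x=108: 108 → 144 → 5 → 69 → 92 → 185 → 122 → … (one orbit).
6 cycles of lengths [80, 80, 16, 5, 5, 1].
sign(π) = (−1)^{n − #cycles} = (−1)^{187−6} = (−1)^181 = -1.

-1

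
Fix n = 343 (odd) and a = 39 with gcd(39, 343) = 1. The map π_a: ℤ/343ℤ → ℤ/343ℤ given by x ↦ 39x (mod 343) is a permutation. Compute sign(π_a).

+1

Trace 197: π^k(197) = [197, 137, 198, 176, 4, 156, 253] for k=0..6.
The orbit structure of x ↦ 39x mod 343: 7 orbits of sizes [147, 147, 21, 21, 3, 3, 1].
7 cycles on 343: each ℓ→(−1)^(ℓ−1), product (−1)^336 = +1.
Via Zolotarev, sign(π_{39}) = (39|343) = +1.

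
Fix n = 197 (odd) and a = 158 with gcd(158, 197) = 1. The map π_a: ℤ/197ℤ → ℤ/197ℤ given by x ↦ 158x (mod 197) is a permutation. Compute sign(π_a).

+1

Orbit of 49 under x↦158x: [49, 59, 63, 104, 81, 190, 76]… (length divides ord_197(158)).
5 cycles of lengths [49, 49, 49, 49, 1].
With 5 cycles on 197 points, sign = (−1)^{197−5} = +1.
Via Zolotarev, sign(π_{158}) = (158|197) = +1.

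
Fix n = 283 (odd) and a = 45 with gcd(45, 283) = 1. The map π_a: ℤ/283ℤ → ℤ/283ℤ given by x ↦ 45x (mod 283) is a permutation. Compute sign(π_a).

Orbit of 238 under x↦45x: [238, 239, 1, 45, 44, 282]… (length divides ord_283(45)).
Decompose π into cycles: lengths [6, 6, 6, 6, 6, 6, 6, 6, 6, 6, 6, 6, 6, 6, 6, 6, 6, 6, 6, 6, 6, 6, 6, 6, 6, 6, 6, 6, 6, 6, 6, 6, 6, 6, 6, 6, 6, 6, 6, 6, 6, 6, 6, 6, 6, 6, 6, 1] (48 cycles, including the fixed point 0).
sign(π) = (−1)^{n − #cycles} = (−1)^{283−48} = (−1)^235 = -1.
Via Zolotarev, sign(π_{45}) = (45|283) = -1.

-1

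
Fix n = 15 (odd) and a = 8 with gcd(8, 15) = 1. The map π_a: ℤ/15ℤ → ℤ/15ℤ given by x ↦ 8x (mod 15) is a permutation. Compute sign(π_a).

Trace 8: π^k(8) = [8, 4, 2, 1] for k=0..3.
5 cycles of lengths [4, 4, 4, 2, 1].
5 cycles on 15: each ℓ→(−1)^(ℓ−1), product (−1)^10 = +1.
Zolotarev: (8|15) = +1, matching the cycle-count sign.

+1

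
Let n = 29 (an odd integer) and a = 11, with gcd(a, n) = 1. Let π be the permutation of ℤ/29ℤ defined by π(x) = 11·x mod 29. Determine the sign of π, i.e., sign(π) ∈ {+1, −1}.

Trace 27: π^k(27) = [27, 7, 19, 6, 8, 1, 11] for k=0..6.
Cycle lengths of π_11 on ℤ/29ℤ: [28, 1]; 2 cycles in total.
With 2 cycles on 29 points, sign = (−1)^{29−2} = -1.

-1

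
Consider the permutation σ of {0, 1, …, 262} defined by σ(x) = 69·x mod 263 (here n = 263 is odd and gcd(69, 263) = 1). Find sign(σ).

Trace 18: π^k(18) = [18, 190, 223, 133, 235, 172, 33] for k=0..6.
Cycle type of π: 131×2 + 1; total 3 cycles.
With 3 cycles on 263 points, sign = (−1)^{263−3} = +1.

+1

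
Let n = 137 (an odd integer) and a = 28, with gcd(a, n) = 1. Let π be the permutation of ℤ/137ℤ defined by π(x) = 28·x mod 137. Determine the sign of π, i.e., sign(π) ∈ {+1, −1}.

+1

Orbit of 30 under x↦28x: [30, 18, 93, 1, 28, 99, 32]… (length divides ord_137(28)).
The orbit structure of x ↦ 28x mod 137: 3 orbits of sizes [68, 68, 1].
Σ(ℓ_i−1) = 137−3 = 134; sign = (−1)^134 = +1.
The Jacobi symbol (28|137) = +1 (Zolotarev) agrees.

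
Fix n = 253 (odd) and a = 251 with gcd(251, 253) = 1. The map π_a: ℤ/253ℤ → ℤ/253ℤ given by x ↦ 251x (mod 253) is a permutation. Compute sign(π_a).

Trace 170: π^k(170) = [170, 166, 174, 158, 190, 126, 1] for k=0..6.
6 cycles of lengths [110, 110, 22, 5, 5, 1].
Σ(ℓ_i−1) = 253−6 = 247; sign = (−1)^247 = -1.
The Jacobi symbol (251|253) = -1 (Zolotarev) agrees.

-1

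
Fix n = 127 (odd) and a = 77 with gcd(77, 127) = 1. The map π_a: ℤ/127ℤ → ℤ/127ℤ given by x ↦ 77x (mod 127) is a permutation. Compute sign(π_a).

-1

Start at x=40: 40 → 32 → 51 → 117 → 119 → 19 → 66 → … (one orbit).
4 cycles of lengths [42, 42, 42, 1].
n − c = 127 − 4 = 123; sign = (−1)^123 = -1.
Via Zolotarev, sign(π_{77}) = (77|127) = -1.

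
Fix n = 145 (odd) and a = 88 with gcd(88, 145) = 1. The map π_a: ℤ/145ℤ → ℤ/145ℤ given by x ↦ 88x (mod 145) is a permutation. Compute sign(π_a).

Start at x=117: 117 → 1 → 88 → 59 → 117 (one orbit).
Cycle type of π: 4×29 + 1×29; total 58 cycles.
58 cycles on 145: each ℓ→(−1)^(ℓ−1), product (−1)^87 = -1.
Check: (88/145) = -1 by Zolotarev.

-1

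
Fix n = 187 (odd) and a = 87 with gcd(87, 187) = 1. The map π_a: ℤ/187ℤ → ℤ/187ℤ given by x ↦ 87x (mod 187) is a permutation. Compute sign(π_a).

Start at x=166: 166 → 43 → 1 → 87 → 89 → 76 → 67 → … (one orbit).
π_87 has 28 disjoint cycles with lengths [8, 8, 8, 8, 8, 8, 8, 8, 8, 8, 8, 8, 8, 8, 8, 8, 8, 8, 8, 8, 8, 8, 2, 2, 2, 2, 2, 1] on {0,…,186}.
187 − 28 = 159 transpositions; sign(π) = (−1)^159 = -1.
Zolotarev: (87|187) = -1, matching the cycle-count sign.

-1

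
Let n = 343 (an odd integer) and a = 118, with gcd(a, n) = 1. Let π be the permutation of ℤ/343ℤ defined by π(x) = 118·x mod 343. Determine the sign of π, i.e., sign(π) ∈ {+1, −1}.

-1

Orbit of 230 under x↦118x: [230, 43, 272, 197, 265, 57, 209]… (length divides ord_343(118)).
The orbit structure of x ↦ 118x mod 343: 10 orbits of sizes [98, 98, 98, 14, 14, 14, 2, 2, 2, 1].
Σ(ℓ_i−1) = 343−10 = 333; sign = (−1)^333 = -1.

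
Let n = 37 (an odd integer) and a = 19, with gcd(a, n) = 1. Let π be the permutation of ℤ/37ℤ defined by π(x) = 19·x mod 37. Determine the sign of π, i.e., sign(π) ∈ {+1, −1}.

-1

Orbit of 9 under x↦19x: [9, 23, 30, 15, 26, 13, 25]… (length divides ord_37(19)).
2 cycles of lengths [36, 1].
37 − 2 = 35 transpositions; sign(π) = (−1)^35 = -1.
Via Zolotarev, sign(π_{19}) = (19|37) = -1.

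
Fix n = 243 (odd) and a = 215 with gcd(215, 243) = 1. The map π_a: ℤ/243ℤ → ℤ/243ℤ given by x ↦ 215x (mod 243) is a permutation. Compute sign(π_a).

Start at x=134: 134 → 136 → 80 → 190 → 26 → 1 → 215 → … (one orbit).
π_215 has 32 disjoint cycles with lengths [18, 18, 18, 18, 18, 18, 18, 18, 18, 6, 6, 6, 6, 6, 6, 6, 6, 6, 2, 2, 2, 2, 2, 2, 2, 2, 2, 2, 2, 2, 2, 1] on {0,…,242}.
32 cycles on 243: each ℓ→(−1)^(ℓ−1), product (−1)^211 = -1.

-1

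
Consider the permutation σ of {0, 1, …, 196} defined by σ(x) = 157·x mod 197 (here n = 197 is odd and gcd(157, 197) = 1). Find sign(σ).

Start at x=28: 28 → 62 → 81 → 109 → 171 → 55 → 164 → … (one orbit).
Cycle type of π: 98×2 + 1; total 3 cycles.
sign(π) = (−1)^{n − #cycles} = (−1)^{197−3} = (−1)^194 = +1.

+1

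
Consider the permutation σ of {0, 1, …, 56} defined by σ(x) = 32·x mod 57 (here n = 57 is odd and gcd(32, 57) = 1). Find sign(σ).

+1

Orbit of 41 under x↦32x: [41, 1, 32, 55, 50, 4, 14]… (length divides ord_57(32)).
Cycle lengths of π_32 on ℤ/57ℤ: [18, 18, 18, 2, 1]; 5 cycles in total.
sign(π) = (−1)^{n − #cycles} = (−1)^{57−5} = (−1)^52 = +1.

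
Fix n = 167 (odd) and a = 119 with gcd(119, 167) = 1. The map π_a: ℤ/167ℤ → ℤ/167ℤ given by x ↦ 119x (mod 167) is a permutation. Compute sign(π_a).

-1

Orbit of 69 under x↦119x: [69, 28, 159, 50, 105, 137, 104]… (length divides ord_167(119)).
π_119 has 2 disjoint cycles with lengths [166, 1] on {0,…,166}.
sign(π) = (−1)^{n − #cycles} = (−1)^{167−2} = (−1)^165 = -1.
Zolotarev: (119|167) = -1, matching the cycle-count sign.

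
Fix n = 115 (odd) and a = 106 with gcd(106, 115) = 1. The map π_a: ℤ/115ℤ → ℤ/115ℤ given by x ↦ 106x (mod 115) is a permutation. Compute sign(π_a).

Trace 91: π^k(91) = [91, 101, 11, 16, 86, 31, 66] for k=0..6.
The orbit structure of x ↦ 106x mod 115: 10 orbits of sizes [22, 22, 22, 22, 22, 1, 1, 1, 1, 1].
10 cycles on 115: each ℓ→(−1)^(ℓ−1), product (−1)^105 = -1.

-1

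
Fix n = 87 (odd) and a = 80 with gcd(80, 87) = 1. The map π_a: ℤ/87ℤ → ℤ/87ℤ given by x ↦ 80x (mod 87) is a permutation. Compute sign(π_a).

Orbit of 52 under x↦80x: [52, 71, 25, 86, 7, 38, 82]… (length divides ord_87(80)).
π_80 has 8 disjoint cycles with lengths [14, 14, 14, 14, 14, 14, 2, 1] on {0,…,86}.
8 cycles on 87: each ℓ→(−1)^(ℓ−1), product (−1)^79 = -1.
(80|87)_J = -1 (Zolotarev's lemma cross-check).

-1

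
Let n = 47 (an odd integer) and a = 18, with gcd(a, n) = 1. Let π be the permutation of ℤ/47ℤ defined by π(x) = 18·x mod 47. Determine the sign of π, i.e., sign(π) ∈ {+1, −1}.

Orbit of 25 under x↦18x: [25, 27, 16, 6, 14, 17, 24]… (length divides ord_47(18)).
Decompose π into cycles: lengths [23, 23, 1] (3 cycles, including the fixed point 0).
sign(π) = (−1)^{n − #cycles} = (−1)^{47−3} = (−1)^44 = +1.

+1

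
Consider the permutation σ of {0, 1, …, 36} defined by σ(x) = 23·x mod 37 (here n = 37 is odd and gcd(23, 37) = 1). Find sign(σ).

-1

Orbit of 8 under x↦23x: [8, 36, 14, 26, 6, 27, 29]… (length divides ord_37(23)).
Cycle type of π: 12×3 + 1; total 4 cycles.
4 cycles on 37: each ℓ→(−1)^(ℓ−1), product (−1)^33 = -1.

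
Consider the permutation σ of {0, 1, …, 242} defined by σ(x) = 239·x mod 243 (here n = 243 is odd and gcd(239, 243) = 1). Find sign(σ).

-1

Trace 47: π^k(47) = [47, 55, 23, 151, 125, 229, 56] for k=0..6.
Cycle type of π: 162 + 54 + 18 + 6 + 2 + 1; total 6 cycles.
n − c = 243 − 6 = 237; sign = (−1)^237 = -1.
Check: (239/243) = -1 by Zolotarev.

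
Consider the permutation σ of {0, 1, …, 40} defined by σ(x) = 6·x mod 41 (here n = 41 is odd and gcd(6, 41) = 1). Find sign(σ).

-1

Trace 30: π^k(30) = [30, 16, 14, 2, 12, 31, 22] for k=0..6.
2 cycles of lengths [40, 1].
Σ(ℓ_i−1) = 41−2 = 39; sign = (−1)^39 = -1.
Via Zolotarev, sign(π_{6}) = (6|41) = -1.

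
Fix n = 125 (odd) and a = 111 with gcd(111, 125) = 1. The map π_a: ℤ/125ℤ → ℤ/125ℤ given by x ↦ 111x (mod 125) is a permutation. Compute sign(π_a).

+1

Trace 11: π^k(11) = [11, 96, 31, 66, 76, 61, 21] for k=0..6.
π_111 has 13 disjoint cycles with lengths [25, 25, 25, 25, 5, 5, 5, 5, 1, 1, 1, 1, 1] on {0,…,124}.
sign(π) = (−1)^{n − #cycles} = (−1)^{125−13} = (−1)^112 = +1.
The Jacobi symbol (111|125) = +1 (Zolotarev) agrees.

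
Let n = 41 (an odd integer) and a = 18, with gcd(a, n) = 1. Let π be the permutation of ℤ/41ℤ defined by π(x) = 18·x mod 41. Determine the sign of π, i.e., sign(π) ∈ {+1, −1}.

Orbit of 16 under x↦18x: [16, 1, 18, 37, 10]… (length divides ord_41(18)).
π_18 has 9 disjoint cycles with lengths [5, 5, 5, 5, 5, 5, 5, 5, 1] on {0,…,40}.
n − c = 41 − 9 = 32; sign = (−1)^32 = +1.
(18|41)_J = +1 (Zolotarev's lemma cross-check).

+1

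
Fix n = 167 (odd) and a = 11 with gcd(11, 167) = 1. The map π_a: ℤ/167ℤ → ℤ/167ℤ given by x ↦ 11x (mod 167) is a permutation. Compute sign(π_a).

Trace 126: π^k(126) = [126, 50, 49, 38, 84, 89, 144] for k=0..6.
π_11 has 3 disjoint cycles with lengths [83, 83, 1] on {0,…,166}.
n − c = 167 − 3 = 164; sign = (−1)^164 = +1.
Check: (11/167) = +1 by Zolotarev.

+1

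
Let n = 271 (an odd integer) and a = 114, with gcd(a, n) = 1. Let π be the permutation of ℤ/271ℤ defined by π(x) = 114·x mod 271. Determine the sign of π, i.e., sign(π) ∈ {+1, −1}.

Trace 28: π^k(28) = [28, 211, 206, 178, 238, 32, 125] for k=0..6.
Cycle type of π: 27×10 + 1; total 11 cycles.
Σ(ℓ_i−1) = 271−11 = 260; sign = (−1)^260 = +1.
Via Zolotarev, sign(π_{114}) = (114|271) = +1.

+1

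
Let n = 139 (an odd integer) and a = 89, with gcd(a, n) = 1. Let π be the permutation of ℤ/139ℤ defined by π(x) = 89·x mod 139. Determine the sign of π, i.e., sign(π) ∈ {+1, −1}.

Trace 28: π^k(28) = [28, 129, 83, 20, 112, 99, 54] for k=0..6.
Cycle lengths of π_89 on ℤ/139ℤ: [69, 69, 1]; 3 cycles in total.
3 cycles on 139: each ℓ→(−1)^(ℓ−1), product (−1)^136 = +1.
Via Zolotarev, sign(π_{89}) = (89|139) = +1.

+1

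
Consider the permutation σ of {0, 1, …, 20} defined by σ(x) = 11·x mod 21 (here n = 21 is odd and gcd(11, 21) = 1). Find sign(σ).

Trace 4: π^k(4) = [4, 2, 1, 11, 16, 8] for k=0..5.
The orbit structure of x ↦ 11x mod 21: 6 orbits of sizes [6, 6, 3, 3, 2, 1].
Σ(ℓ_i−1) = 21−6 = 15; sign = (−1)^15 = -1.
Via Zolotarev, sign(π_{11}) = (11|21) = -1.

-1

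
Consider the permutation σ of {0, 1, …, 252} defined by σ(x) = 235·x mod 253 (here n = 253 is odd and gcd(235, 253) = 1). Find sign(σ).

Orbit of 42 under x↦235x: [42, 3, 199, 213, 214, 196, 14]… (length divides ord_253(235)).
The orbit structure of x ↦ 235x mod 253: 6 orbits of sizes [110, 110, 22, 5, 5, 1].
With 6 cycles on 253 points, sign = (−1)^{253−6} = -1.
The Jacobi symbol (235|253) = -1 (Zolotarev) agrees.

-1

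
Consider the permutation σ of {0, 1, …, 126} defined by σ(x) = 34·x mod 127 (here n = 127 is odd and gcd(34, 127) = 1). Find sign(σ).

+1

Start at x=9: 9 → 52 → 117 → 41 → 124 → 25 → 88 → … (one orbit).
The orbit structure of x ↦ 34x mod 127: 3 orbits of sizes [63, 63, 1].
Σ(ℓ_i−1) = 127−3 = 124; sign = (−1)^124 = +1.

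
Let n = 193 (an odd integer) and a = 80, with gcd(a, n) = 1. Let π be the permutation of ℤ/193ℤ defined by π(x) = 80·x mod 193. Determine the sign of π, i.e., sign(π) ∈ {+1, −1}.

Start at x=40: 40 → 112 → 82 → 191 → 33 → 131 → 58 → … (one orbit).
2 cycles of lengths [192, 1].
sign(π) = (−1)^{n − #cycles} = (−1)^{193−2} = (−1)^191 = -1.
Check: (80/193) = -1 by Zolotarev.

-1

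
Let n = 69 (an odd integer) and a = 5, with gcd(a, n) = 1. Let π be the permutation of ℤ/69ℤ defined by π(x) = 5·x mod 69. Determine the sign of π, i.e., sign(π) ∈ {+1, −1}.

+1

Orbit of 17 under x↦5x: [17, 16, 11, 55, 68, 64, 44]… (length divides ord_69(5)).
π_5 has 5 disjoint cycles with lengths [22, 22, 22, 2, 1] on {0,…,68}.
5 cycles on 69: each ℓ→(−1)^(ℓ−1), product (−1)^64 = +1.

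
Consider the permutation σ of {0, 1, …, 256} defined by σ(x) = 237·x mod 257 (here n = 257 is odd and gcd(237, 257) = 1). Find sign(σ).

Orbit of 158 under x↦237x: [158, 181, 235, 183, 195, 212, 129]… (length divides ord_257(237)).
π_237 has 2 disjoint cycles with lengths [256, 1] on {0,…,256}.
257 − 2 = 255 transpositions; sign(π) = (−1)^255 = -1.
Zolotarev: (237|257) = -1, matching the cycle-count sign.

-1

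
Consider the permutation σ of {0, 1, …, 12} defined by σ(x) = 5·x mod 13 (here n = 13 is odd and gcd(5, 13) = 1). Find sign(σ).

Orbit of 8 under x↦5x: [8, 1, 5, 12]… (length divides ord_13(5)).
π_5 has 4 disjoint cycles with lengths [4, 4, 4, 1] on {0,…,12}.
Σ(ℓ_i−1) = 13−4 = 9; sign = (−1)^9 = -1.
(5|13)_J = -1 (Zolotarev's lemma cross-check).

-1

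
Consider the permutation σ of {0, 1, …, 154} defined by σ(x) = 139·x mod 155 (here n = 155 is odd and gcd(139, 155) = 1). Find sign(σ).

-1

Trace 1: π^k(1) = [1, 139, 101, 89, 126, 154, 16] for k=0..6.
Decompose π into cycles: lengths [10, 10, 10, 10, 10, 10, 10, 10, 10, 10, 10, 10, 10, 10, 10, 2, 2, 1] (18 cycles, including the fixed point 0).
sign(π) = (−1)^{n − #cycles} = (−1)^{155−18} = (−1)^137 = -1.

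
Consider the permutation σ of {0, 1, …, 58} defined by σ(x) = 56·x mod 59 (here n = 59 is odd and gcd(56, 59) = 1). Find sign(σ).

Orbit of 24 under x↦56x: [24, 46, 39, 1, 56, 9, 32]… (length divides ord_59(56)).
Cycle type of π: 58 + 1; total 2 cycles.
sign(π) = (−1)^{n − #cycles} = (−1)^{59−2} = (−1)^57 = -1.

-1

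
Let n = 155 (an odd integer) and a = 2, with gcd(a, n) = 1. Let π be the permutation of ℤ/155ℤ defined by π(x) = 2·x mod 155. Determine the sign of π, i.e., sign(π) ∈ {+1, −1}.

-1

Orbit of 2 under x↦2x: [2, 4, 8, 16, 32, 64, 128]… (length divides ord_155(2)).
Decompose π into cycles: lengths [20, 20, 20, 20, 20, 20, 5, 5, 5, 5, 5, 5, 4, 1] (14 cycles, including the fixed point 0).
n − c = 155 − 14 = 141; sign = (−1)^141 = -1.
(2|155)_J = -1 (Zolotarev's lemma cross-check).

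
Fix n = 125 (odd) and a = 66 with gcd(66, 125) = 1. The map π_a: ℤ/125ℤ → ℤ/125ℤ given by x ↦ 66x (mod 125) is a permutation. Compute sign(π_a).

+1

Orbit of 51 under x↦66x: [51, 116, 31, 46, 36, 1, 66]… (length divides ord_125(66)).
The orbit structure of x ↦ 66x mod 125: 13 orbits of sizes [25, 25, 25, 25, 5, 5, 5, 5, 1, 1, 1, 1, 1].
Σ(ℓ_i−1) = 125−13 = 112; sign = (−1)^112 = +1.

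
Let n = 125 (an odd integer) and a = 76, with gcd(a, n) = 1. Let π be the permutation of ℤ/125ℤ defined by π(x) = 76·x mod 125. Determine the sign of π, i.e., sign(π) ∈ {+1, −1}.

Trace 51: π^k(51) = [51, 1, 76, 26, 101] for k=0..4.
Decompose π into cycles: lengths [5, 5, 5, 5, 5, 5, 5, 5, 5, 5, 5, 5, 5, 5, 5, 5, 5, 5, 5, 5, 1, 1, 1, 1, 1, 1, 1, 1, 1, 1, 1, 1, 1, 1, 1, 1, 1, 1, 1, 1, 1, 1, 1, 1, 1] (45 cycles, including the fixed point 0).
125 − 45 = 80 transpositions; sign(π) = (−1)^80 = +1.

+1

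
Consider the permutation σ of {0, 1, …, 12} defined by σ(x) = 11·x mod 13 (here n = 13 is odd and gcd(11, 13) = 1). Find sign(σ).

-1

Start at x=4: 4 → 5 → 3 → 7 → 12 → 2 → 9 → … (one orbit).
The orbit structure of x ↦ 11x mod 13: 2 orbits of sizes [12, 1].
13 − 2 = 11 transpositions; sign(π) = (−1)^11 = -1.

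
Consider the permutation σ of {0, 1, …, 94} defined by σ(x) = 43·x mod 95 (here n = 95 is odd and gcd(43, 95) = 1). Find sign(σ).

-1

Start at x=42: 42 → 1 → 43 → 44 → 87 → 36 → 28 → … (one orbit).
Cycle type of π: 36×2 + 9×2 + 4 + 1; total 6 cycles.
95 − 6 = 89 transpositions; sign(π) = (−1)^89 = -1.
Check: (43/95) = -1 by Zolotarev.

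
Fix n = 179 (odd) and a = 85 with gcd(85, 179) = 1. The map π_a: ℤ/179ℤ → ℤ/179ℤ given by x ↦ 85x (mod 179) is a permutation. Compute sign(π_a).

Start at x=89: 89 → 47 → 57 → 12 → 125 → 64 → 70 → … (one orbit).
The orbit structure of x ↦ 85x mod 179: 3 orbits of sizes [89, 89, 1].
n − c = 179 − 3 = 176; sign = (−1)^176 = +1.
Via Zolotarev, sign(π_{85}) = (85|179) = +1.

+1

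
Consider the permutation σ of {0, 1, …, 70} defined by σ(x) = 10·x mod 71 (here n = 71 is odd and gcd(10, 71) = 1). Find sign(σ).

Start at x=30: 30 → 16 → 18 → 38 → 25 → 37 → 15 → … (one orbit).
π_10 has 3 disjoint cycles with lengths [35, 35, 1] on {0,…,70}.
With 3 cycles on 71 points, sign = (−1)^{71−3} = +1.
(10|71)_J = +1 (Zolotarev's lemma cross-check).

+1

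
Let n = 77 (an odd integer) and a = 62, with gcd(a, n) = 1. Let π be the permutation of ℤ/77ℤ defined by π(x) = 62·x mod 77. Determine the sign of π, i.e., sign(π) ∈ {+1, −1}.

Trace 64: π^k(64) = [64, 41, 1, 62, 71, 13, 36] for k=0..6.
π_62 has 11 disjoint cycles with lengths [10, 10, 10, 10, 10, 10, 10, 2, 2, 2, 1] on {0,…,76}.
With 11 cycles on 77 points, sign = (−1)^{77−11} = +1.
(62|77)_J = +1 (Zolotarev's lemma cross-check).

+1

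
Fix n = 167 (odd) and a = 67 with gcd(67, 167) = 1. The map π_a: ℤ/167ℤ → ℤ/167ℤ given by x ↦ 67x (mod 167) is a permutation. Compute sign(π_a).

-1

Orbit of 1 under x↦67x: [1, 67, 147, 163, 66, 80, 16]… (length divides ord_167(67)).
The orbit structure of x ↦ 67x mod 167: 2 orbits of sizes [166, 1].
sign(π) = (−1)^{n − #cycles} = (−1)^{167−2} = (−1)^165 = -1.
Check: (67/167) = -1 by Zolotarev.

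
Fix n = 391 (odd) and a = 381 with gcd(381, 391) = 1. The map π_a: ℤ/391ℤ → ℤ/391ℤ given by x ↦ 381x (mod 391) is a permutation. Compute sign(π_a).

Start at x=12: 12 → 271 → 27 → 121 → 354 → 370 → 210 → … (one orbit).
6 cycles of lengths [176, 176, 16, 11, 11, 1].
n − c = 391 − 6 = 385; sign = (−1)^385 = -1.
Zolotarev: (381|391) = -1, matching the cycle-count sign.

-1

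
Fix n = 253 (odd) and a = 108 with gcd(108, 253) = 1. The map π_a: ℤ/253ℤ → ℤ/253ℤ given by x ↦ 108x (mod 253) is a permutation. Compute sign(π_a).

Trace 185: π^k(185) = [185, 246, 3, 71, 78, 75, 4] for k=0..6.
π_108 has 9 disjoint cycles with lengths [55, 55, 55, 55, 11, 11, 5, 5, 1] on {0,…,252}.
n − c = 253 − 9 = 244; sign = (−1)^244 = +1.

+1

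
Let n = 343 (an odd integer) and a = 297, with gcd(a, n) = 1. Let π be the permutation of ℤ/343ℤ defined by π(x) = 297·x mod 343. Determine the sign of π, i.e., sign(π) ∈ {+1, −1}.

Start at x=73: 73 → 72 → 118 → 60 → 327 → 50 → 101 → … (one orbit).
Cycle type of π: 294 + 42 + 6 + 1; total 4 cycles.
sign(π) = (−1)^{n − #cycles} = (−1)^{343−4} = (−1)^339 = -1.

-1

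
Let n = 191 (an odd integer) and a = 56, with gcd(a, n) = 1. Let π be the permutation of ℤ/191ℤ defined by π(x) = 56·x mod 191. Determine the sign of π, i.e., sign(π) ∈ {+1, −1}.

-1

Trace 187: π^k(187) = [187, 158, 62, 34, 185, 46, 93] for k=0..6.
Cycle lengths of π_56 on ℤ/191ℤ: [190, 1]; 2 cycles in total.
sign(π) = (−1)^{n − #cycles} = (−1)^{191−2} = (−1)^189 = -1.
Check: (56/191) = -1 by Zolotarev.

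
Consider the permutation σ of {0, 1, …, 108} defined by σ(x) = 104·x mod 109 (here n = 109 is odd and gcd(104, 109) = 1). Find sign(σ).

Orbit of 7 under x↦104x: [7, 74, 66, 106, 15, 34, 48]… (length divides ord_109(104)).
Cycle type of π: 54×2 + 1; total 3 cycles.
With 3 cycles on 109 points, sign = (−1)^{109−3} = +1.
Via Zolotarev, sign(π_{104}) = (104|109) = +1.

+1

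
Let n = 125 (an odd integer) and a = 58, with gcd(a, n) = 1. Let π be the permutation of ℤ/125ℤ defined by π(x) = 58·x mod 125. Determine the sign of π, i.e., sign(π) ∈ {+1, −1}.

-1

Trace 53: π^k(53) = [53, 74, 42, 61, 38, 79, 82] for k=0..6.
Cycle type of π: 100 + 20 + 4 + 1; total 4 cycles.
With 4 cycles on 125 points, sign = (−1)^{125−4} = -1.
The Jacobi symbol (58|125) = -1 (Zolotarev) agrees.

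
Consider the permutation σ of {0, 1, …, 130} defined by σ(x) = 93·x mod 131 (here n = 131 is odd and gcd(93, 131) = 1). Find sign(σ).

Start at x=89: 89 → 24 → 5 → 72 → 15 → 85 → 45 → … (one orbit).
Cycle type of π: 130 + 1; total 2 cycles.
Σ(ℓ_i−1) = 131−2 = 129; sign = (−1)^129 = -1.
(93|131)_J = -1 (Zolotarev's lemma cross-check).

-1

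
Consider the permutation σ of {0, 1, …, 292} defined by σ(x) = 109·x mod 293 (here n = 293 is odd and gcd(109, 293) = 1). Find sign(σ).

Start at x=95: 95 → 100 → 59 → 278 → 123 → 222 → 172 → … (one orbit).
Cycle lengths of π_109 on ℤ/293ℤ: [73, 73, 73, 73, 1]; 5 cycles in total.
Σ(ℓ_i−1) = 293−5 = 288; sign = (−1)^288 = +1.
Via Zolotarev, sign(π_{109}) = (109|293) = +1.

+1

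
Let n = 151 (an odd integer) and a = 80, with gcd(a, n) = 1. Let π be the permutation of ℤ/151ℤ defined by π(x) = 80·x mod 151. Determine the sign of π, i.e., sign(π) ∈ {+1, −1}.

+1

Orbit of 95 under x↦80x: [95, 50, 74, 31, 64, 137, 88]… (length divides ord_151(80)).
Cycle type of π: 75×2 + 1; total 3 cycles.
151 − 3 = 148 transpositions; sign(π) = (−1)^148 = +1.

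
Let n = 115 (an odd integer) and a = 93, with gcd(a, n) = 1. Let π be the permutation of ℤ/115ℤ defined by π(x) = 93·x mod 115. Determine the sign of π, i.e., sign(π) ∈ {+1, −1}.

Start at x=1: 1 → 93 → 24 → 47 → 1 (one orbit).
Cycle type of π: 4×23 + 1×23; total 46 cycles.
Σ(ℓ_i−1) = 115−46 = 69; sign = (−1)^69 = -1.
The Jacobi symbol (93|115) = -1 (Zolotarev) agrees.

-1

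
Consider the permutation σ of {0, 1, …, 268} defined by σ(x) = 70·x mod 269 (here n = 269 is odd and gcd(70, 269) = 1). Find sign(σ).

Trace 53: π^k(53) = [53, 213, 115, 249, 214, 185, 38] for k=0..6.
Decompose π into cycles: lengths [67, 67, 67, 67, 1] (5 cycles, including the fixed point 0).
With 5 cycles on 269 points, sign = (−1)^{269−5} = +1.
(70|269)_J = +1 (Zolotarev's lemma cross-check).

+1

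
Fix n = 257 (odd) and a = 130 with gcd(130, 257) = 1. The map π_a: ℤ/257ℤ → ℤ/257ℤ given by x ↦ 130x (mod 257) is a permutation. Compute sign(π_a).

-1

Start at x=154: 154 → 231 → 218 → 70 → 105 → 29 → 172 → … (one orbit).
Decompose π into cycles: lengths [256, 1] (2 cycles, including the fixed point 0).
257 − 2 = 255 transpositions; sign(π) = (−1)^255 = -1.
Via Zolotarev, sign(π_{130}) = (130|257) = -1.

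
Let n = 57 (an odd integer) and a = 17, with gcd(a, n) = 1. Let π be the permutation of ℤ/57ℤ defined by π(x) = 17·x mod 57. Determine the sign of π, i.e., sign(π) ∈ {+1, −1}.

-1

Orbit of 47 under x↦17x: [47, 1, 17, 4, 11, 16, 44]… (length divides ord_57(17)).
6 cycles of lengths [18, 18, 9, 9, 2, 1].
Σ(ℓ_i−1) = 57−6 = 51; sign = (−1)^51 = -1.
The Jacobi symbol (17|57) = -1 (Zolotarev) agrees.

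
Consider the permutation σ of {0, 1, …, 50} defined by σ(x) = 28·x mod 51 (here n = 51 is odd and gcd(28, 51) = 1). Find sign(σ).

-1

Trace 1: π^k(1) = [1, 28, 19, 22, 4, 10, 25] for k=0..6.
Cycle type of π: 16×3 + 1×3; total 6 cycles.
Σ(ℓ_i−1) = 51−6 = 45; sign = (−1)^45 = -1.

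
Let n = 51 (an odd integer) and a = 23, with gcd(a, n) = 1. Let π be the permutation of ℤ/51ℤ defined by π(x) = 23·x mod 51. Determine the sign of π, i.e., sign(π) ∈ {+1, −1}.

Start at x=25: 25 → 14 → 16 → 11 → 49 → 5 → 13 → … (one orbit).
π_23 has 5 disjoint cycles with lengths [16, 16, 16, 2, 1] on {0,…,50}.
sign(π) = (−1)^{n − #cycles} = (−1)^{51−5} = (−1)^46 = +1.
Zolotarev: (23|51) = +1, matching the cycle-count sign.

+1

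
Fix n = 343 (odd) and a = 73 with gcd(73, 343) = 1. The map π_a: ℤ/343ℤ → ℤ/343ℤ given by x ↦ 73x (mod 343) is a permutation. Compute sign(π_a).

Orbit of 158 under x↦73x: [158, 215, 260, 115, 163, 237, 151]… (length divides ord_343(73)).
The orbit structure of x ↦ 73x mod 343: 4 orbits of sizes [294, 42, 6, 1].
Σ(ℓ_i−1) = 343−4 = 339; sign = (−1)^339 = -1.
(73|343)_J = -1 (Zolotarev's lemma cross-check).

-1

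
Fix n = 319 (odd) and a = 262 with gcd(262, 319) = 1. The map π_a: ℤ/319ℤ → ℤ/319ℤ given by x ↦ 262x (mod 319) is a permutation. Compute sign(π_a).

+1

Trace 291: π^k(291) = [291, 1, 262, 59, 146] for k=0..4.
87 cycles of lengths [5, 5, 5, 5, 5, 5, 5, 5, 5, 5, 5, 5, 5, 5, 5, 5, 5, 5, 5, 5, 5, 5, 5, 5, 5, 5, 5, 5, 5, 5, 5, 5, 5, 5, 5, 5, 5, 5, 5, 5, 5, 5, 5, 5, 5, 5, 5, 5, 5, 5, 5, 5, 5, 5, 5, 5, 5, 5, 1, 1, 1, 1, 1, 1, 1, 1, 1, 1, 1, 1, 1, 1, 1, 1, 1, 1, 1, 1, 1, 1, 1, 1, 1, 1, 1, 1, 1].
n − c = 319 − 87 = 232; sign = (−1)^232 = +1.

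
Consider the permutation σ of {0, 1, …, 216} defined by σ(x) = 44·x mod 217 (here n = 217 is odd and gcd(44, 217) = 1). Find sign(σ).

-1

Orbit of 85 under x↦44x: [85, 51, 74, 1, 44, 200, 120]… (length divides ord_217(44)).
Decompose π into cycles: lengths [30, 30, 30, 30, 30, 30, 30, 3, 3, 1] (10 cycles, including the fixed point 0).
217 − 10 = 207 transpositions; sign(π) = (−1)^207 = -1.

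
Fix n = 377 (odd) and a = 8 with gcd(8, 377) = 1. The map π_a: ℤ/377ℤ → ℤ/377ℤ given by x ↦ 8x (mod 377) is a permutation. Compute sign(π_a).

Trace 73: π^k(73) = [73, 207, 148, 53, 47, 376, 369] for k=0..6.
17 cycles of lengths [28, 28, 28, 28, 28, 28, 28, 28, 28, 28, 28, 28, 28, 4, 4, 4, 1].
377 − 17 = 360 transpositions; sign(π) = (−1)^360 = +1.
Check: (8/377) = +1 by Zolotarev.

+1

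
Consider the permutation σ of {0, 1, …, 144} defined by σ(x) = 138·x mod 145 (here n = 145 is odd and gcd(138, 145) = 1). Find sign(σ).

-1

Start at x=139: 139 → 42 → 141 → 28 → 94 → 67 → 111 → … (one orbit).
The orbit structure of x ↦ 138x mod 145: 8 orbits of sizes [28, 28, 28, 28, 14, 14, 4, 1].
145 − 8 = 137 transpositions; sign(π) = (−1)^137 = -1.
The Jacobi symbol (138|145) = -1 (Zolotarev) agrees.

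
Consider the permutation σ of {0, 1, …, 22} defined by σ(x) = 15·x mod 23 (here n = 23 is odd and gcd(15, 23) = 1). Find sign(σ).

Start at x=19: 19 → 9 → 20 → 1 → 15 → 18 → 17 → … (one orbit).
Cycle lengths of π_15 on ℤ/23ℤ: [22, 1]; 2 cycles in total.
23 − 2 = 21 transpositions; sign(π) = (−1)^21 = -1.

-1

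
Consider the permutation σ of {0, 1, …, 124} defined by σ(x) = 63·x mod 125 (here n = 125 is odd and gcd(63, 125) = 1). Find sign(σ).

Start at x=4: 4 → 2 → 1 → 63 → 94 → 47 → 86 → … (one orbit).
4 cycles of lengths [100, 20, 4, 1].
sign(π) = (−1)^{n − #cycles} = (−1)^{125−4} = (−1)^121 = -1.
Via Zolotarev, sign(π_{63}) = (63|125) = -1.

-1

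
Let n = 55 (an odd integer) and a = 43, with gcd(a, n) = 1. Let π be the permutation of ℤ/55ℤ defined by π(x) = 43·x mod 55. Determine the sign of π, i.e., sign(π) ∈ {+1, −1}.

+1

Start at x=34: 34 → 32 → 1 → 43 → 34 (one orbit).
Cycle lengths of π_43 on ℤ/55ℤ: [4, 4, 4, 4, 4, 4, 4, 4, 4, 4, 4, 2, 2, 2, 2, 2, 1]; 17 cycles in total.
55 − 17 = 38 transpositions; sign(π) = (−1)^38 = +1.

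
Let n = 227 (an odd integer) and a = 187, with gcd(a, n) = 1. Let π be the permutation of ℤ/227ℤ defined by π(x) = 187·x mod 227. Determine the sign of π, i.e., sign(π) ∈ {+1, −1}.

Start at x=99: 99 → 126 → 181 → 24 → 175 → 37 → 109 → … (one orbit).
Decompose π into cycles: lengths [226, 1] (2 cycles, including the fixed point 0).
With 2 cycles on 227 points, sign = (−1)^{227−2} = -1.

-1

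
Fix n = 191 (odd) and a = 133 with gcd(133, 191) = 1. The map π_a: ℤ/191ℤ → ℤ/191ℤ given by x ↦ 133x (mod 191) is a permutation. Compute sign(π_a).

Start at x=169: 169 → 130 → 100 → 121 → 49 → 23 → 3 → … (one orbit).
The orbit structure of x ↦ 133x mod 191: 3 orbits of sizes [95, 95, 1].
191 − 3 = 188 transpositions; sign(π) = (−1)^188 = +1.
Check: (133/191) = +1 by Zolotarev.

+1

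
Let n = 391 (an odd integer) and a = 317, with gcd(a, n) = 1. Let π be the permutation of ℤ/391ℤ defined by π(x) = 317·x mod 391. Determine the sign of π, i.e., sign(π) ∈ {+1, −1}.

Trace 77: π^k(77) = [77, 167, 154, 334, 308, 277, 225] for k=0..6.
Decompose π into cycles: lengths [176, 176, 16, 11, 11, 1] (6 cycles, including the fixed point 0).
sign(π) = (−1)^{n − #cycles} = (−1)^{391−6} = (−1)^385 = -1.
Via Zolotarev, sign(π_{317}) = (317|391) = -1.

-1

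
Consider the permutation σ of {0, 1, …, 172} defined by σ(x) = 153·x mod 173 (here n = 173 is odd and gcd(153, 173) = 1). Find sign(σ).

Orbit of 51 under x↦153x: [51, 18, 159, 107, 109, 69, 4]… (length divides ord_173(153)).
Cycle type of π: 172 + 1; total 2 cycles.
n − c = 173 − 2 = 171; sign = (−1)^171 = -1.
(153|173)_J = -1 (Zolotarev's lemma cross-check).

-1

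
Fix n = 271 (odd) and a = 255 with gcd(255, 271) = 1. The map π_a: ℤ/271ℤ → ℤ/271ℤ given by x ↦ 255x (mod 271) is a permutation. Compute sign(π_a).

-1

Start at x=123: 123 → 200 → 52 → 252 → 33 → 14 → 47 → … (one orbit).
Cycle type of π: 270 + 1; total 2 cycles.
2 cycles on 271: each ℓ→(−1)^(ℓ−1), product (−1)^269 = -1.
(255|271)_J = -1 (Zolotarev's lemma cross-check).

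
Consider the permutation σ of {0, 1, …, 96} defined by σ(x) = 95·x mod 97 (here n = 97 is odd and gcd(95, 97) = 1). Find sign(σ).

Start at x=91: 91 → 12 → 73 → 48 → 1 → 95 → 4 → … (one orbit).
The orbit structure of x ↦ 95x mod 97: 3 orbits of sizes [48, 48, 1].
n − c = 97 − 3 = 94; sign = (−1)^94 = +1.
The Jacobi symbol (95|97) = +1 (Zolotarev) agrees.

+1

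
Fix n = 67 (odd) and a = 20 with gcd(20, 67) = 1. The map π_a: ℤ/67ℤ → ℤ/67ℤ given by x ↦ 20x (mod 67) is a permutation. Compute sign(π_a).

-1

Orbit of 46 under x↦20x: [46, 49, 42, 36, 50, 62, 34]… (length divides ord_67(20)).
π_20 has 2 disjoint cycles with lengths [66, 1] on {0,…,66}.
sign(π) = (−1)^{n − #cycles} = (−1)^{67−2} = (−1)^65 = -1.
Zolotarev: (20|67) = -1, matching the cycle-count sign.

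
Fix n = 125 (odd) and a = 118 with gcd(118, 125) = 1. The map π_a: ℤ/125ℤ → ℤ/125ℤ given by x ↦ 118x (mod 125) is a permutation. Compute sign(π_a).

-1

Start at x=57: 57 → 101 → 43 → 74 → 107 → 1 → 118 → … (one orbit).
12 cycles of lengths [20, 20, 20, 20, 20, 4, 4, 4, 4, 4, 4, 1].
12 cycles on 125: each ℓ→(−1)^(ℓ−1), product (−1)^113 = -1.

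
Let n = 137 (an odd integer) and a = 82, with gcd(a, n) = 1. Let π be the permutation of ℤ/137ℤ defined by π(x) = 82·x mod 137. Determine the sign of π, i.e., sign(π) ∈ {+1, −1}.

-1

Orbit of 43 under x↦82x: [43, 101, 62, 15, 134, 28, 104]… (length divides ord_137(82)).
Decompose π into cycles: lengths [136, 1] (2 cycles, including the fixed point 0).
With 2 cycles on 137 points, sign = (−1)^{137−2} = -1.
Zolotarev: (82|137) = -1, matching the cycle-count sign.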